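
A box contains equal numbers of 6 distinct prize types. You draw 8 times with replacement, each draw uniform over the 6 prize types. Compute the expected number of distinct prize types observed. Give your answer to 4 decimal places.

4.6046

Let Xⱼ=1 if type j appears at least once. P(Xⱼ=1) = 1 − ((6−1)/6)^8 = 1288991/1679616.
E[#distinct] = 6·1288991/1679616 = 1288991/279936.
≈ 4.6046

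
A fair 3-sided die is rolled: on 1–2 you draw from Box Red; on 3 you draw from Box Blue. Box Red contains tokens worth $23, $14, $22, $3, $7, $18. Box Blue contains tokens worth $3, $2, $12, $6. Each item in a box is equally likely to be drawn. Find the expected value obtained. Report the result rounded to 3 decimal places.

E[X | Box Red] = (23 + 14 + 22 + 3 + 7 + 18)/6 = 29/2
E[X | Box Blue] = (3 + 2 + 12 + 6)/4 = 23/4
E[X] = (2/3)·29/2 + (1/3)·23/4 = 139/12 ≈ 11.583

$11.583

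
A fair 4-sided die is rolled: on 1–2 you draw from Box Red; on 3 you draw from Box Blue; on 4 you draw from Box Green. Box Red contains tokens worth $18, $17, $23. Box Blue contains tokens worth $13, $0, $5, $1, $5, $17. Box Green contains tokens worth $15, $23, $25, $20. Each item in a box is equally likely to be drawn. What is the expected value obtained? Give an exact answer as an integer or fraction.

E[X | Box Red] = (18 + 17 + 23)/3 = 58/3
E[X | Box Blue] = (13 + 0 + 5 + 1 + 5 + 17)/6 = 41/6
E[X | Box Green] = (15 + 23 + 25 + 20)/4 = 83/4
E[X] = (1/2)·58/3 + (1/4)·41/6 + (1/4)·83/4 = 265/16

265/16 dollars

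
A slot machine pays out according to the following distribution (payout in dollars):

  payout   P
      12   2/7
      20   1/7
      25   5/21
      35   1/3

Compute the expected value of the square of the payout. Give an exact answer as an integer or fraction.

4588/7

E[X²] = (2/7)·144 + (1/7)·400 + (5/21)·625 + (1/3)·1225
     = 4588/7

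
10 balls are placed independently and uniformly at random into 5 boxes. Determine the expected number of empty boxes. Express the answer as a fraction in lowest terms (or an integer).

Let Xⱼ=1 if box j is empty. P(Xⱼ=1) = ((5-1)/5)^10 = 1048576/9765625.
By linearity, E[#empty] = 5·1048576/9765625 = 1048576/1953125.

1048576/1953125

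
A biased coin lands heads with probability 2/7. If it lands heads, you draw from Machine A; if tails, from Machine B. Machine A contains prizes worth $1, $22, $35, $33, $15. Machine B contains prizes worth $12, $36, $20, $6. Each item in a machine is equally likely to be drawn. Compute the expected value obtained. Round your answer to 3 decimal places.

$19.271

E[X | Machine A] = (1 + 22 + 35 + 33 + 15)/5 = 106/5
E[X | Machine B] = (12 + 36 + 20 + 6)/4 = 37/2
E[X] = (2/7)·106/5 + (5/7)·37/2 = 1349/70 ≈ 19.271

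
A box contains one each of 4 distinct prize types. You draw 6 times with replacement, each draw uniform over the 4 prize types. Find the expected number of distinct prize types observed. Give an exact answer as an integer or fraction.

3367/1024

Let Xⱼ=1 if type j appears at least once. P(Xⱼ=1) = 1 − ((4−1)/4)^6 = 3367/4096.
E[#distinct] = 4·3367/4096 = 3367/1024.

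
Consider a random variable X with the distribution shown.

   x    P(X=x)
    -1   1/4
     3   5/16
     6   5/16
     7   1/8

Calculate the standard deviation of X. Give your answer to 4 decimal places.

E[X] = 55/16, E[X²] = 327/16
Var(X) = E[X²] − (E[X])² = 327/16 − 3025/256 = 2207/256
SD(X) = √(2207/256) ≈ 2.9362

2.9362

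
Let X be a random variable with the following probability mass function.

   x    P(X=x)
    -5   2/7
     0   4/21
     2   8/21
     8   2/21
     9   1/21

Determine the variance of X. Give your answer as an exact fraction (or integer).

E[X] = (2/7)·(-5) + (4/21)·0 + (8/21)·2 + (2/21)·8 + (1/21)·9 = 11/21
E[X²] = (2/7)·25 + (4/21)·0 + (8/21)·4 + (2/21)·64 + (1/21)·81 = 391/21
Var(X) = 391/21 − (11/21)² = 8090/441

8090/441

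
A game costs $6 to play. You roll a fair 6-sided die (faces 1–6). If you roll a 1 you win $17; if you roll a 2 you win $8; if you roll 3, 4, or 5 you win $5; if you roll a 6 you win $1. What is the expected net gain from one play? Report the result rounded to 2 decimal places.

E[payout] = (1/6)·1 + (1/2)·5 + (1/6)·8 + (1/6)·17 = 41/6
Expected profit = 41/6 − 6 = 5/6 ≈ $0.83

$0.83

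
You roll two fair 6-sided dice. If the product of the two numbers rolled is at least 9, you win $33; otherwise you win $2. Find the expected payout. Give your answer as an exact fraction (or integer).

173/9 dollars

E[payout] = (4/9)·2 + (5/9)·33 = 173/9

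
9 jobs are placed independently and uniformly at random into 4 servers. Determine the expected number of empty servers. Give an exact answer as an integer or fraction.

19683/65536

Let Xⱼ=1 if server j is empty. P(Xⱼ=1) = ((4-1)/4)^9 = 19683/262144.
By linearity, E[#empty] = 4·19683/262144 = 19683/65536.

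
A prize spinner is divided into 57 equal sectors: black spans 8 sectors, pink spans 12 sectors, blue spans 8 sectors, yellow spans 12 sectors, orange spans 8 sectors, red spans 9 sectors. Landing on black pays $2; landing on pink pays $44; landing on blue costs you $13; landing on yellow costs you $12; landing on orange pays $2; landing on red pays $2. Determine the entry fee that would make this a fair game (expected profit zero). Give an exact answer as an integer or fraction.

E[payout] = (8/57)·2 + (12/57)·44 + (8/57)·(-13) + (12/57)·(-12) + (8/57)·2 + (9/57)·2 = 110/19
Fair fee = E[payout] = 110/19

110/19 dollars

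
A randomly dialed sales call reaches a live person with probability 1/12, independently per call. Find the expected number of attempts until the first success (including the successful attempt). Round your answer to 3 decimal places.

12.000

For a geometric distribution, E[trials] = 1/p = 1/(1/12) = 12.
≈ 12.000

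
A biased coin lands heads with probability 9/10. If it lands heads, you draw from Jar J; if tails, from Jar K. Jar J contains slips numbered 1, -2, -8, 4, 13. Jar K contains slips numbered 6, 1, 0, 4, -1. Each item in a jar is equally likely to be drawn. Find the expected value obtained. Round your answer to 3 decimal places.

E[X | Jar J] = (1 − 2 − 8 + 4 + 13)/5 = 8/5
E[X | Jar K] = (6 + 1 + 0 + 4 − 1)/5 = 2
E[X] = (9/10)·8/5 + (1/10)·2 = 41/25 ≈ 1.640

1.640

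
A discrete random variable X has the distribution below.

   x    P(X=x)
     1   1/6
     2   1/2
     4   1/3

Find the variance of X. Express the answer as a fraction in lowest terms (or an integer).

E[X] = (1/6)·1 + (1/2)·2 + (1/3)·4 = 5/2
E[X²] = (1/6)·1 + (1/2)·4 + (1/3)·16 = 15/2
Var(X) = 15/2 − (5/2)² = 5/4

5/4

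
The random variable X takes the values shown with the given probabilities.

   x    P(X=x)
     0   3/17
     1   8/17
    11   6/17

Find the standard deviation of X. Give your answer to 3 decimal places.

E[X] = 74/17, E[X²] = 734/17
Var(X) = E[X²] − (E[X])² = 734/17 − 5476/289 = 7002/289
SD(X) = √(7002/289) ≈ 4.922

4.922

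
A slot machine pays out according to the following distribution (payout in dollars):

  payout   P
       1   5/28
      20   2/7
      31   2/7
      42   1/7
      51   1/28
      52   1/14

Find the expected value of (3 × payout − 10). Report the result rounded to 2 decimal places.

68.86

E[3x-10] = (5/28)·(-7) + (2/7)·50 + (2/7)·83 + (1/7)·116 + (1/28)·143 + (1/14)·146
     = 482/7 ≈ 68.86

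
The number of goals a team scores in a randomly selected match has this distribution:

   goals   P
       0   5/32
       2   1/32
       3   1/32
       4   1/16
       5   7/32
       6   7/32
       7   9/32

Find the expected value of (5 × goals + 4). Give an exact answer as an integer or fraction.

893/32

E[5x+4] = (5/32)·4 + (1/32)·14 + (1/32)·19 + (1/16)·24 + (7/32)·29 + (7/32)·34 + (9/32)·39
     = 893/32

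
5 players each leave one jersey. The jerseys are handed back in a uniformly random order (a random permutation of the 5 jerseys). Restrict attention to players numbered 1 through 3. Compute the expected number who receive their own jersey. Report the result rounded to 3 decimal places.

0.600

Let Xᵢ = 1 if person i gets their own jersey. For each i, P(Xᵢ=1) = 1/5.
By linearity of expectation, E[X₁+…+X_3] = 3·(1/5) = 3/5.
≈ 0.600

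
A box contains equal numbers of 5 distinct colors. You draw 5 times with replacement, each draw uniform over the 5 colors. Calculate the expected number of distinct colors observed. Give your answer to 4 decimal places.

Let Xⱼ=1 if type j appears at least once. P(Xⱼ=1) = 1 − ((5−1)/5)^5 = 2101/3125.
E[#distinct] = 5·2101/3125 = 2101/625.
≈ 3.3616

3.3616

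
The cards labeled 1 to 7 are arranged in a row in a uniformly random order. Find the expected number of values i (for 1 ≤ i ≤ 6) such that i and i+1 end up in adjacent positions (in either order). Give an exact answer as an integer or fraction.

12/7

For each i ∈ {1,…,6}, let Xᵢ = 1 if i and i+1 are adjacent. P(Xᵢ=1) = 2·(7−1)!/7! = 2/7.
By linearity, E[ΣXᵢ] = (6)·(2/7) = 12/7.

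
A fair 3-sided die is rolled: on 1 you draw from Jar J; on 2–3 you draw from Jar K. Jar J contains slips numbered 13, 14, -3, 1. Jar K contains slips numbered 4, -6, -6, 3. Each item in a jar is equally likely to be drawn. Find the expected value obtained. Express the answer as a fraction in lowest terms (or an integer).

5/4

E[X | Jar J] = (13 + 14 − 3 + 1)/4 = 25/4
E[X | Jar K] = (4 − 6 − 6 + 3)/4 = -5/4
E[X] = (1/3)·25/4 + (2/3)·(-5/4) = 5/4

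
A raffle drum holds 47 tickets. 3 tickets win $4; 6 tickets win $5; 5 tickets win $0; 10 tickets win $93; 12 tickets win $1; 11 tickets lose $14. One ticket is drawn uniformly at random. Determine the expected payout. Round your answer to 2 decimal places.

$17.66

E[payout] = (3/47)·4 + (6/47)·5 + (5/47)·0 + (10/47)·93 + (12/47)·1 + (11/47)·(-14) = 830/47
≈ $17.66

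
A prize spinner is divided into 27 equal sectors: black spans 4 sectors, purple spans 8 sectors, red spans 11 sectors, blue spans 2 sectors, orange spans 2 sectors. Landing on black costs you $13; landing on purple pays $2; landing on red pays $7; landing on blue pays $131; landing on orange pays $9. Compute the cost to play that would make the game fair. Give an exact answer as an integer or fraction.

E[payout] = (4/27)·(-13) + (8/27)·2 + (11/27)·7 + (2/27)·131 + (2/27)·9 = 107/9
Fair fee = E[payout] = 107/9

107/9 dollars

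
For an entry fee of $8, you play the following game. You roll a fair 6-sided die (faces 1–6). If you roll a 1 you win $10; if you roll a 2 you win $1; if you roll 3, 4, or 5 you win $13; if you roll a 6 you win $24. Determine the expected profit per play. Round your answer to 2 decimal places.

E[payout] = (1/6)·1 + (1/6)·10 + (1/2)·13 + (1/6)·24 = 37/3
Expected profit = 37/3 − 8 = 13/3 ≈ $4.33

$4.33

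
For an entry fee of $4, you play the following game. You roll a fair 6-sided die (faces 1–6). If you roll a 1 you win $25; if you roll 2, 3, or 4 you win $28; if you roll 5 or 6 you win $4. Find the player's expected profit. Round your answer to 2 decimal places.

E[payout] = (1/3)·4 + (1/6)·25 + (1/2)·28 = 39/2
Expected profit = 39/2 − 4 = 31/2 ≈ $15.50

$15.50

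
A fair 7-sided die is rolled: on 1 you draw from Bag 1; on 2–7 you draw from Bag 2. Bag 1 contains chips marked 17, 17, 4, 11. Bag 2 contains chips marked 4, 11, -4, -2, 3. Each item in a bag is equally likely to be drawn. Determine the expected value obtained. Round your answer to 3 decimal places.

E[X | Bag 1] = (17 + 17 + 4 + 11)/4 = 49/4
E[X | Bag 2] = (4 + 11 − 4 − 2 + 3)/5 = 12/5
E[X] = (1/7)·49/4 + (6/7)·12/5 = 533/140 ≈ 3.807

3.807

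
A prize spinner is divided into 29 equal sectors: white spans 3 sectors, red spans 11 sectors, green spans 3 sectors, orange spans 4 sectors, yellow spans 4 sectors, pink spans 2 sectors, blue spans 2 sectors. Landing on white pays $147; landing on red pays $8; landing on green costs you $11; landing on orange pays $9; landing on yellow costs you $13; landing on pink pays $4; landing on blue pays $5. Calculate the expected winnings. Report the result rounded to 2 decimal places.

E[payout] = (3/29)·147 + (11/29)·8 + (3/29)·(-11) + (4/29)·9 + (4/29)·(-13) + (2/29)·4 + (2/29)·5 = 498/29
≈ $17.17

$17.17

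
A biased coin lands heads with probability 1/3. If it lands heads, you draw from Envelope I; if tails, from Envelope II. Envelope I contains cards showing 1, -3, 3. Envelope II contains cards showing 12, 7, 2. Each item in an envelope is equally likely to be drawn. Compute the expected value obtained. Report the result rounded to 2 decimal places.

4.78

E[X | Envelope I] = (1 − 3 + 3)/3 = 1/3
E[X | Envelope II] = (12 + 7 + 2)/3 = 7
E[X] = (1/3)·1/3 + (2/3)·7 = 43/9 ≈ 4.78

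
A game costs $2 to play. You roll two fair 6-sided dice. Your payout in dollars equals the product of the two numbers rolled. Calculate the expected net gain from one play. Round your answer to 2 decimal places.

$10.25

Distribution of the product of the two numbers rolled: 1 w.p. 1/36, 2 w.p. 1/18, 3 w.p. 1/18, 4 w.p. 1/12, 5 w.p. 1/18, 6 w.p. 1/9, …
E[payout] = (1/36)·1 + (1/18)·2 + (1/18)·3 + (1/12)·4 + (1/18)·5 + (1/9)·6 + (1/18)·8 + (1/36)·9 + (1/18)·10 + (1/9)·12 + (1/18)·15 + (1/36)·16 + (1/18)·18 + (1/18)·20 + (1/18)·24 + (1/36)·25 + (1/18)·30 + (1/36)·36 = 49/4
Expected profit = 49/4 − 2 = 41/4 ≈ $10.25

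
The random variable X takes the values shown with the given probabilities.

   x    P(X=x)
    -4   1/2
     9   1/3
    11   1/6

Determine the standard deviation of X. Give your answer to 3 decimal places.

6.866

E[X] = 17/6, E[X²] = 331/6
Var(X) = E[X²] − (E[X])² = 331/6 − 289/36 = 1697/36
SD(X) = √(1697/36) ≈ 6.866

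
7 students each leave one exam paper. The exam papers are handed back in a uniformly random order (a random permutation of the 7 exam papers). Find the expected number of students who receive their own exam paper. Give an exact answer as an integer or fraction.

1

Let Xᵢ = 1 if person i gets their own exam paper. For each i, P(Xᵢ=1) = 1/7.
By linearity of expectation, E[X₁+…+X_7] = 7·(1/7) = 1.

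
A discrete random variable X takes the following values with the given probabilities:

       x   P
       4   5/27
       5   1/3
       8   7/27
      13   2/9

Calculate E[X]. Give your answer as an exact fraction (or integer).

199/27

E[X] = (5/27)·4 + (1/3)·5 + (7/27)·8 + (2/9)·13
     = 199/27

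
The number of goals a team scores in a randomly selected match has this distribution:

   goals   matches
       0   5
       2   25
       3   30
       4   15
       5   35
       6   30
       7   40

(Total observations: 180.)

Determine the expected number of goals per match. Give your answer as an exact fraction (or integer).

Total = 180, so P(goals=0) = 5/180, etc.
E[X] = (1/36)·0 + (5/36)·2 + (1/6)·3 + (1/12)·4 + (7/36)·5 + (1/6)·6 + (2/9)·7
     = 167/36

167/36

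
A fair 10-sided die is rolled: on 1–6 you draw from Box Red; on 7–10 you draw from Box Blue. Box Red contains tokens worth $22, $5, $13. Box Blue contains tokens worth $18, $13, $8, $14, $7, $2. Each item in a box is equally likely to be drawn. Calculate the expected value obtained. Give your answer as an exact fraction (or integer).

E[X | Box Red] = (22 + 5 + 13)/3 = 40/3
E[X | Box Blue] = (18 + 13 + 8 + 14 + 7 + 2)/6 = 31/3
E[X] = (3/5)·40/3 + (2/5)·31/3 = 182/15

182/15 dollars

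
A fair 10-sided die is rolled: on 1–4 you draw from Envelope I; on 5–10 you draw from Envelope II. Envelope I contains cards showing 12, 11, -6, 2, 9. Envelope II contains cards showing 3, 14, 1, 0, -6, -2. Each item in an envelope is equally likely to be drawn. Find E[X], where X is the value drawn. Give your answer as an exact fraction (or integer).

E[X | Envelope I] = (12 + 11 − 6 + 2 + 9)/5 = 28/5
E[X | Envelope II] = (3 + 14 + 1 + 0 − 6 − 2)/6 = 5/3
E[X] = (2/5)·28/5 + (3/5)·5/3 = 81/25

81/25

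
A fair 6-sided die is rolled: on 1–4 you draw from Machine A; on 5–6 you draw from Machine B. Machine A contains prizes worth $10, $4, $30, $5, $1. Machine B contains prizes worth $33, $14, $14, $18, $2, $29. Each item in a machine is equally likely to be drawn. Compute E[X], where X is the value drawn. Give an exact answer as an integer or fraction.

E[X | Machine A] = (10 + 4 + 30 + 5 + 1)/5 = 10
E[X | Machine B] = (33 + 14 + 14 + 18 + 2 + 29)/6 = 55/3
E[X] = (2/3)·10 + (1/3)·55/3 = 115/9

115/9 dollars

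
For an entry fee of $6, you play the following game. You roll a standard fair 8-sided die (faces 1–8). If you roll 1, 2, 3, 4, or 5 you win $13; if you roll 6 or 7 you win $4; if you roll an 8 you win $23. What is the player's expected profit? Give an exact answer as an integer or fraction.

$6

E[payout] = (1/4)·4 + (5/8)·13 + (1/8)·23 = 12
Expected profit = 12 − 6 = 6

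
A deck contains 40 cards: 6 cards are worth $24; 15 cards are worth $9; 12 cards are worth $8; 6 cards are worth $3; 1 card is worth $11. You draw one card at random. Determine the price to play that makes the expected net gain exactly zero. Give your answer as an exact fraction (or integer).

E[payout] = (6/40)·24 + (15/40)·9 + (12/40)·8 + (6/40)·3 + (1/40)·11 = 101/10
Fair fee = E[payout] = 101/10

101/10 dollars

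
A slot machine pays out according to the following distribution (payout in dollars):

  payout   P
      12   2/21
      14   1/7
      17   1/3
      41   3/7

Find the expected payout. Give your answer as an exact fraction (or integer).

554/21 dollars

E[X] = (2/21)·12 + (1/7)·14 + (1/3)·17 + (3/7)·41
     = 554/21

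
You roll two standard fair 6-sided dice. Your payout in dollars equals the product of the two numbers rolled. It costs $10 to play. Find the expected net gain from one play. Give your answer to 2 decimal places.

Distribution of the product of the two numbers rolled: 1 w.p. 1/36, 2 w.p. 1/18, 3 w.p. 1/18, 4 w.p. 1/12, 5 w.p. 1/18, 6 w.p. 1/9, …
E[payout] = (1/36)·1 + (1/18)·2 + (1/18)·3 + (1/12)·4 + (1/18)·5 + (1/9)·6 + (1/18)·8 + (1/36)·9 + (1/18)·10 + (1/9)·12 + (1/18)·15 + (1/36)·16 + (1/18)·18 + (1/18)·20 + (1/18)·24 + (1/36)·25 + (1/18)·30 + (1/36)·36 = 49/4
Expected profit = 49/4 − 10 = 9/4 ≈ $2.25

$2.25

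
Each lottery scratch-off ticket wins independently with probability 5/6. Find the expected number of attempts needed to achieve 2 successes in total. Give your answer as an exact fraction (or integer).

12/5

By linearity (sum of 2 independent geometric waits), E[trials] = 2/p = 2/(5/6) = 12/5.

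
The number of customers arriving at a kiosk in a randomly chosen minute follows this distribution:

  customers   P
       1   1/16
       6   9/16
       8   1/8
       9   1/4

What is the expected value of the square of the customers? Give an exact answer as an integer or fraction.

E[X²] = (1/16)·1 + (9/16)·36 + (1/8)·64 + (1/4)·81
     = 777/16

777/16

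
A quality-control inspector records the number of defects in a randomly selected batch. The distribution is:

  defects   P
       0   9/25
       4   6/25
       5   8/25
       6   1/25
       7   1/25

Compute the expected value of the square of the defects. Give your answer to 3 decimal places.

15.240

E[X²] = (9/25)·0 + (6/25)·16 + (8/25)·25 + (1/25)·36 + (1/25)·49
     = 381/25 ≈ 15.240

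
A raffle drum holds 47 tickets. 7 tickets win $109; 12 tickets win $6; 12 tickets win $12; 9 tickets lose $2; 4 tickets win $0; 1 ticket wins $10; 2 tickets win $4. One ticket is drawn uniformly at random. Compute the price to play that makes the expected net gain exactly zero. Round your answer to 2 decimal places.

E[payout] = (7/47)·109 + (12/47)·6 + (12/47)·12 + (9/47)·(-2) + (4/47)·0 + (1/47)·10 + (2/47)·4 = 979/47
Fair fee = E[payout] = 979/47 ≈ $20.83

$20.83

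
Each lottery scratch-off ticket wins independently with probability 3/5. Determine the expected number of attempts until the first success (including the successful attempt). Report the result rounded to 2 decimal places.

For a geometric distribution, E[trials] = 1/p = 1/(3/5) = 5/3.
≈ 1.67

1.67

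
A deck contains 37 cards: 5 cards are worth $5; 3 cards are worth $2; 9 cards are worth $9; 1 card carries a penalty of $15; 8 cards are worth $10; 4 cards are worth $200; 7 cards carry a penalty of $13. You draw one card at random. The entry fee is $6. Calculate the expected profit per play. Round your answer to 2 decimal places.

$17.95

E[payout] = (5/37)·5 + (3/37)·2 + (9/37)·9 + (1/37)·(-15) + (8/37)·10 + (4/37)·200 + (7/37)·(-13) = 886/37
Expected profit = 886/37 − 6 = 664/37 ≈ $17.95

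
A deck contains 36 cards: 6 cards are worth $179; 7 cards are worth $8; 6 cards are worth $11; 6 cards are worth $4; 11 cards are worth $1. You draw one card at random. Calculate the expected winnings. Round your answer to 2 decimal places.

$34.19

E[payout] = (6/36)·179 + (7/36)·8 + (6/36)·11 + (6/36)·4 + (11/36)·1 = 1231/36
≈ $34.19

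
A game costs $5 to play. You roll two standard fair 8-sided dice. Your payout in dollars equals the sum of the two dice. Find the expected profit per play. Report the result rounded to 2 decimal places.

$4.00

Distribution of the sum of the two dice: 2 w.p. 1/64, 3 w.p. 1/32, 4 w.p. 3/64, 5 w.p. 1/16, 6 w.p. 5/64, 7 w.p. 3/32, …
E[payout] = (1/64)·2 + (1/32)·3 + (3/64)·4 + (1/16)·5 + (5/64)·6 + (3/32)·7 + (7/64)·8 + (1/8)·9 + (7/64)·10 + (3/32)·11 + (5/64)·12 + (1/16)·13 + (3/64)·14 + (1/32)·15 + (1/64)·16 = 9
Expected profit = 9 − 5 = 4 ≈ $4.00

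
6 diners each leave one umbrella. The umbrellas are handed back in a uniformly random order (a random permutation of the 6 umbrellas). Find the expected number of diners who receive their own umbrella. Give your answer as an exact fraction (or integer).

Let Xᵢ = 1 if person i gets their own umbrella. For each i, P(Xᵢ=1) = 1/6.
By linearity of expectation, E[X₁+…+X_6] = 6·(1/6) = 1.

1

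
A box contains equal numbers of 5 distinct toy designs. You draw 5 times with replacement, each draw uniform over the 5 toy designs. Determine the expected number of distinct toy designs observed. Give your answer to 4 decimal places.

Let Xⱼ=1 if type j appears at least once. P(Xⱼ=1) = 1 − ((5−1)/5)^5 = 2101/3125.
E[#distinct] = 5·2101/3125 = 2101/625.
≈ 3.3616

3.3616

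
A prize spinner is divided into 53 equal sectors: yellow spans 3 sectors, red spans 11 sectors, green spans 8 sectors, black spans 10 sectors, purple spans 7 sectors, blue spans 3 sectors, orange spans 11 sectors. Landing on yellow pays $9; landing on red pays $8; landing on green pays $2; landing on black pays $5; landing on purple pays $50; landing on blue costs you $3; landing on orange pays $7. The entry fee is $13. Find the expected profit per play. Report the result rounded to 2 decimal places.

-$1.70

E[payout] = (3/53)·9 + (11/53)·8 + (8/53)·2 + (10/53)·5 + (7/53)·50 + (3/53)·(-3) + (11/53)·7 = 599/53
Expected profit = 599/53 − 13 = -90/53 ≈ -$1.70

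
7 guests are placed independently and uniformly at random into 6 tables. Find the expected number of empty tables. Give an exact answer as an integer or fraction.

78125/46656

Let Xⱼ=1 if table j is empty. P(Xⱼ=1) = ((6-1)/6)^7 = 78125/279936.
By linearity, E[#empty] = 6·78125/279936 = 78125/46656.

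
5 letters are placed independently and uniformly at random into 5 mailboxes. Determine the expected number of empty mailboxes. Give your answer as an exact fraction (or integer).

1024/625

Let Xⱼ=1 if mailbox j is empty. P(Xⱼ=1) = ((5-1)/5)^5 = 1024/3125.
By linearity, E[#empty] = 5·1024/3125 = 1024/625.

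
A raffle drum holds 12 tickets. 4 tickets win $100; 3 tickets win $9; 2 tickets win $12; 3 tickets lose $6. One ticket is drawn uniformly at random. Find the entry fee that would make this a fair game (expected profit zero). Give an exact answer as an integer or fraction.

E[payout] = (4/12)·100 + (3/12)·9 + (2/12)·12 + (3/12)·(-6) = 433/12
Fair fee = E[payout] = 433/12

433/12 dollars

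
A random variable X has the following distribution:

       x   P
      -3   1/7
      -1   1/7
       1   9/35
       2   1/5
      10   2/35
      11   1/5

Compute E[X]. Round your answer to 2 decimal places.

E[X] = (1/7)·(-3) + (1/7)·(-1) + (9/35)·1 + (1/5)·2 + (2/35)·10 + (1/5)·11
     = 20/7 ≈ 2.86

2.86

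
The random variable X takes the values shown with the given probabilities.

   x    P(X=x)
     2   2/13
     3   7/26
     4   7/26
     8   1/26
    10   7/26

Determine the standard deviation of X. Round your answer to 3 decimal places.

E[X] = 135/26, E[X²] = 955/26
Var(X) = E[X²] − (E[X])² = 955/26 − 18225/676 = 6605/676
SD(X) = √(6605/676) ≈ 3.126

3.126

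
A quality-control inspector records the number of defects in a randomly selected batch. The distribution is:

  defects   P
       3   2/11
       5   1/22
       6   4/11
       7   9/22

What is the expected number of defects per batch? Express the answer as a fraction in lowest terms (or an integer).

64/11

E[X] = (2/11)·3 + (1/22)·5 + (4/11)·6 + (9/22)·7
     = 64/11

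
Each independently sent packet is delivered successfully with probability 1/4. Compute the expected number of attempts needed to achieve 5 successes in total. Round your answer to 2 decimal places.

20.00

By linearity (sum of 5 independent geometric waits), E[trials] = 5/p = 5/(1/4) = 20.
≈ 20.00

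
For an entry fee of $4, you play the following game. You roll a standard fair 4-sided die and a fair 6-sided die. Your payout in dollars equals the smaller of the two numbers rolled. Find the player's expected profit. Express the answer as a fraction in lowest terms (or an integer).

-23/12 dollars

Distribution of the smaller of the two numbers rolled: 1 w.p. 3/8, 2 w.p. 7/24, 3 w.p. 5/24, 4 w.p. 1/8
E[payout] = (3/8)·1 + (7/24)·2 + (5/24)·3 + (1/8)·4 = 25/12
Expected profit = 25/12 − 4 = -23/12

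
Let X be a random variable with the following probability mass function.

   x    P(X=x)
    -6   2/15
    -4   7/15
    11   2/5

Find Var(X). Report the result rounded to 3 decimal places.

E[X] = (2/15)·(-6) + (7/15)·(-4) + (2/5)·11 = 26/15
E[X²] = (2/15)·36 + (7/15)·16 + (2/5)·121 = 182/3
Var(X) = 182/3 − (26/15)² = 12974/225 ≈ 57.662

57.662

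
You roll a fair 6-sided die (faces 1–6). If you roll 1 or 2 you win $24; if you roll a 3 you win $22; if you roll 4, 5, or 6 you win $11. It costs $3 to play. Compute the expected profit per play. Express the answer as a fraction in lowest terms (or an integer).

E[payout] = (1/2)·11 + (1/6)·22 + (1/3)·24 = 103/6
Expected profit = 103/6 − 3 = 85/6

85/6 dollars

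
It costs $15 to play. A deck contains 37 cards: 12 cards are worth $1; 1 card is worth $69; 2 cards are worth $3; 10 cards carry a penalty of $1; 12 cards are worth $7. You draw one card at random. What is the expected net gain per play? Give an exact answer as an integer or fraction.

E[payout] = (12/37)·1 + (1/37)·69 + (2/37)·3 + (10/37)·(-1) + (12/37)·7 = 161/37
Expected profit = 161/37 − 15 = -394/37

-394/37 dollars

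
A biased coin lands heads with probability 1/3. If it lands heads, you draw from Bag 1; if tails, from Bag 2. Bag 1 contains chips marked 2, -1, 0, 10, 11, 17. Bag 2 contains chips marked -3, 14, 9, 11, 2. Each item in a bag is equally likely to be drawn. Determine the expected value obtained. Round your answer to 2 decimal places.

6.57

E[X | Bag 1] = (2 − 1 + 0 + 10 + 11 + 17)/6 = 13/2
E[X | Bag 2] = (-3 + 14 + 9 + 11 + 2)/5 = 33/5
E[X] = (1/3)·13/2 + (2/3)·33/5 = 197/30 ≈ 6.57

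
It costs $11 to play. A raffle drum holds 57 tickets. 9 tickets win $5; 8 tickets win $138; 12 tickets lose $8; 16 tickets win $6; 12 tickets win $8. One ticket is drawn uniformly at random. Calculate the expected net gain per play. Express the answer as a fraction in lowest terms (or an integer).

206/19 dollars

E[payout] = (9/57)·5 + (8/57)·138 + (12/57)·(-8) + (16/57)·6 + (12/57)·8 = 415/19
Expected profit = 415/19 − 11 = 206/19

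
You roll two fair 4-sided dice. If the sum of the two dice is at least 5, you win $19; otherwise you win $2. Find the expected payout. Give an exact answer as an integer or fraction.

101/8 dollars

E[payout] = (3/8)·2 + (5/8)·19 = 101/8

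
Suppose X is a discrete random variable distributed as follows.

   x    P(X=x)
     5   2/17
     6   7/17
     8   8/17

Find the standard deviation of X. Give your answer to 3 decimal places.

1.150

E[X] = 116/17, E[X²] = 814/17
Var(X) = E[X²] − (E[X])² = 814/17 − 13456/289 = 382/289
SD(X) = √(382/289) ≈ 1.150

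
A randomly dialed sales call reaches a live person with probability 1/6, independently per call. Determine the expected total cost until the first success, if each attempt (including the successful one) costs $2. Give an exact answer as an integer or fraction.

E[#attempts] = 1/p = 6; E[cost] = 2·6 = 12.

$12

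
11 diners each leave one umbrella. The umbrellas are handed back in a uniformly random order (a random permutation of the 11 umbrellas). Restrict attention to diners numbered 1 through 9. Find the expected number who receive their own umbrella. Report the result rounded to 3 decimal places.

0.818

Let Xᵢ = 1 if person i gets their own umbrella. For each i, P(Xᵢ=1) = 1/11.
By linearity of expectation, E[X₁+…+X_9] = 9·(1/11) = 9/11.
≈ 0.818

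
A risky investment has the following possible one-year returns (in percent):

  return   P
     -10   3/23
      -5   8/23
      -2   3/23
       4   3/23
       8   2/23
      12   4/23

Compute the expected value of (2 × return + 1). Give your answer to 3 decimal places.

E[2x+1] = (3/23)·(-19) + (8/23)·(-9) + (3/23)·(-3) + (3/23)·9 + (2/23)·17 + (4/23)·25
     = 1 ≈ 1.000

1.000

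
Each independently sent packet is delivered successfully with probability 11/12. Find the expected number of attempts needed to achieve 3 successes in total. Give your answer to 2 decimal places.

By linearity (sum of 3 independent geometric waits), E[trials] = 3/p = 3/(11/12) = 36/11.
≈ 3.27

3.27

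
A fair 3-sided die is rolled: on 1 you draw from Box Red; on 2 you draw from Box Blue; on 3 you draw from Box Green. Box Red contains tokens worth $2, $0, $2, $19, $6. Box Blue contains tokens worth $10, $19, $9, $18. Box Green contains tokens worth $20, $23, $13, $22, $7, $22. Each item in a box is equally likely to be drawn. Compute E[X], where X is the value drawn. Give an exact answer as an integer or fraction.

E[X | Box Red] = (2 + 0 + 2 + 19 + 6)/5 = 29/5
E[X | Box Blue] = (10 + 19 + 9 + 18)/4 = 14
E[X | Box Green] = (20 + 23 + 13 + 22 + 7 + 22)/6 = 107/6
E[X] = (1/3)·29/5 + (1/3)·14 + (1/3)·107/6 = 1129/90

1129/90 dollars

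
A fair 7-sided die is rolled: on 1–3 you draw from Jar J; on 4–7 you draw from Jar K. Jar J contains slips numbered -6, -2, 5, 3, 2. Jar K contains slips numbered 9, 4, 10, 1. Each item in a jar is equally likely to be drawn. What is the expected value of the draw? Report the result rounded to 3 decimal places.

3.600

E[X | Jar J] = (-6 − 2 + 5 + 3 + 2)/5 = 2/5
E[X | Jar K] = (9 + 4 + 10 + 1)/4 = 6
E[X] = (3/7)·2/5 + (4/7)·6 = 18/5 ≈ 3.600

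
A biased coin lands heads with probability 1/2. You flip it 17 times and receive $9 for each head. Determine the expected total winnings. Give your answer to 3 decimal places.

$76.500

E[#heads] = 17·1/2 = 17/2 (linearity over flips).
E[winnings] = 9·17/2 = 153/2.
≈ 76.500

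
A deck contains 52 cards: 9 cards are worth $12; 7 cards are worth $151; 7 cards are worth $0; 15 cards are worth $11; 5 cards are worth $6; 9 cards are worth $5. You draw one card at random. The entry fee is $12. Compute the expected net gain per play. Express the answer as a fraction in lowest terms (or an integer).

781/52 dollars

E[payout] = (9/52)·12 + (7/52)·151 + (7/52)·0 + (15/52)·11 + (5/52)·6 + (9/52)·5 = 1405/52
Expected profit = 1405/52 − 12 = 781/52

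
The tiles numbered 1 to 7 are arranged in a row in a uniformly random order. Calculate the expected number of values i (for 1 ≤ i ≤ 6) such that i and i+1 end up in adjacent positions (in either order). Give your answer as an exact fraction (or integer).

For each i ∈ {1,…,6}, let Xᵢ = 1 if i and i+1 are adjacent. P(Xᵢ=1) = 2·(7−1)!/7! = 2/7.
By linearity, E[ΣXᵢ] = (6)·(2/7) = 12/7.

12/7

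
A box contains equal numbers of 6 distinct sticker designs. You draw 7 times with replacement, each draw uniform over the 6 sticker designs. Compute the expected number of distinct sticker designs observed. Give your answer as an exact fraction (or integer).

201811/46656

Let Xⱼ=1 if type j appears at least once. P(Xⱼ=1) = 1 − ((6−1)/6)^7 = 201811/279936.
E[#distinct] = 6·201811/279936 = 201811/46656.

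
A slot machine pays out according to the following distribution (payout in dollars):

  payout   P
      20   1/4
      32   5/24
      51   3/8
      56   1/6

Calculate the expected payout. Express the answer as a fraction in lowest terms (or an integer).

E[X] = (1/4)·20 + (5/24)·32 + (3/8)·51 + (1/6)·56
     = 321/8

321/8 dollars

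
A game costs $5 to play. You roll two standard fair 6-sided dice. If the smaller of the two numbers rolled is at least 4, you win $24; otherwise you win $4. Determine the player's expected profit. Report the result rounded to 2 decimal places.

$4.00

E[payout] = (3/4)·4 + (1/4)·24 = 9
Expected profit = 9 − 5 = 4 ≈ $4.00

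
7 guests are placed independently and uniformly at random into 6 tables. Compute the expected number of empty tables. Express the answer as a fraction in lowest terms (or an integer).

Let Xⱼ=1 if table j is empty. P(Xⱼ=1) = ((6-1)/6)^7 = 78125/279936.
By linearity, E[#empty] = 6·78125/279936 = 78125/46656.

78125/46656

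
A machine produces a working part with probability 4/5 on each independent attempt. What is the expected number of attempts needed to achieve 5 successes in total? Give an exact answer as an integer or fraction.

25/4

By linearity (sum of 5 independent geometric waits), E[trials] = 5/p = 5/(4/5) = 25/4.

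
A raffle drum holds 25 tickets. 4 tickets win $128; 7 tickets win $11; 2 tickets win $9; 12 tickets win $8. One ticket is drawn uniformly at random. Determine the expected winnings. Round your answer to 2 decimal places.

E[payout] = (4/25)·128 + (7/25)·11 + (2/25)·9 + (12/25)·8 = 703/25
≈ $28.12

$28.12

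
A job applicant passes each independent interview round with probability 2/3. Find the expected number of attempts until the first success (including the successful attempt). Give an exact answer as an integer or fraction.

3/2

For a geometric distribution, E[trials] = 1/p = 1/(2/3) = 3/2.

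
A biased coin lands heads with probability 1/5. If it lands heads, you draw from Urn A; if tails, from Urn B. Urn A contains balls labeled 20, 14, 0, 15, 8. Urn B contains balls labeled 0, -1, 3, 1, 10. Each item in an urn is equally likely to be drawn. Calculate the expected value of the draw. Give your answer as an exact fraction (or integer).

E[X | Urn A] = (20 + 14 + 0 + 15 + 8)/5 = 57/5
E[X | Urn B] = (0 − 1 + 3 + 1 + 10)/5 = 13/5
E[X] = (1/5)·57/5 + (4/5)·13/5 = 109/25

109/25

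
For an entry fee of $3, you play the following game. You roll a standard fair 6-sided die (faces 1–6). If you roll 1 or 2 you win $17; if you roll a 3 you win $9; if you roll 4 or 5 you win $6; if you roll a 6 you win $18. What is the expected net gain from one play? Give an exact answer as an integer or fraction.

55/6 dollars

E[payout] = (1/3)·6 + (1/6)·9 + (1/3)·17 + (1/6)·18 = 73/6
Expected profit = 73/6 − 3 = 55/6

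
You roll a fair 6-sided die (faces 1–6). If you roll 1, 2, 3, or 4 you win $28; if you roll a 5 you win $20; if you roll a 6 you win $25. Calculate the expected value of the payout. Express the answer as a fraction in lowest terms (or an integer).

E[payout] = (1/6)·20 + (1/6)·25 + (2/3)·28 = 157/6

157/6 dollars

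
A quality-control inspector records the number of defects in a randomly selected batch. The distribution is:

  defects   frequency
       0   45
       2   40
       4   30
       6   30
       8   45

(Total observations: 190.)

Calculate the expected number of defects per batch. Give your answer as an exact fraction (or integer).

74/19

Total = 190, so P(defects=0) = 45/190, etc.
E[X] = (9/38)·0 + (4/19)·2 + (3/19)·4 + (3/19)·6 + (9/38)·8
     = 74/19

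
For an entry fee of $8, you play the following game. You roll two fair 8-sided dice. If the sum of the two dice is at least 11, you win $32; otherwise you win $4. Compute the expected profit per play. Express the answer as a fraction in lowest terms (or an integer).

83/16 dollars

E[payout] = (43/64)·4 + (21/64)·32 = 211/16
Expected profit = 211/16 − 8 = 83/16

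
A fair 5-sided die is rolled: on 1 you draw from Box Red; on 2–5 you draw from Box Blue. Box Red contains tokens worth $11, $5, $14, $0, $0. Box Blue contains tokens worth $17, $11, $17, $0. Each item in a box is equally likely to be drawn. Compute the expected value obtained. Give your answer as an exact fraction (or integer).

E[X | Box Red] = (11 + 5 + 14 + 0 + 0)/5 = 6
E[X | Box Blue] = (17 + 11 + 17 + 0)/4 = 45/4
E[X] = (1/5)·6 + (4/5)·45/4 = 51/5

51/5 dollars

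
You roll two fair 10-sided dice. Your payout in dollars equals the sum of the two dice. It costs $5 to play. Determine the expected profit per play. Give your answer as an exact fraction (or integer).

Distribution of the sum of the two dice: 2 w.p. 1/100, 3 w.p. 1/50, 4 w.p. 3/100, 5 w.p. 1/25, 6 w.p. 1/20, 7 w.p. 3/50, …
E[payout] = (1/100)·2 + (1/50)·3 + (3/100)·4 + (1/25)·5 + (1/20)·6 + (3/50)·7 + (7/100)·8 + (2/25)·9 + (9/100)·10 + (1/10)·11 + (9/100)·12 + (2/25)·13 + (7/100)·14 + (3/50)·15 + (1/20)·16 + (1/25)·17 + (3/100)·18 + (1/50)·19 + (1/100)·20 = 11
Expected profit = 11 − 5 = 6

$6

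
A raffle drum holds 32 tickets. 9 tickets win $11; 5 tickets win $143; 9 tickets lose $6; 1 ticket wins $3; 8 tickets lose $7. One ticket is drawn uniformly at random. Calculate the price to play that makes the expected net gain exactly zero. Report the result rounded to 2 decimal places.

$22.09

E[payout] = (9/32)·11 + (5/32)·143 + (9/32)·(-6) + (1/32)·3 + (8/32)·(-7) = 707/32
Fair fee = E[payout] = 707/32 ≈ $22.09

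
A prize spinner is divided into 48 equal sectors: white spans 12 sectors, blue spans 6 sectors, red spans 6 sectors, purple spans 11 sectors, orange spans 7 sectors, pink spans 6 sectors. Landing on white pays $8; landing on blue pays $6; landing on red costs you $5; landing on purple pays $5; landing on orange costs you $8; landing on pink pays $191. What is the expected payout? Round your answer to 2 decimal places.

$25.98

E[payout] = (12/48)·8 + (6/48)·6 + (6/48)·(-5) + (11/48)·5 + (7/48)·(-8) + (6/48)·191 = 1247/48
≈ $25.98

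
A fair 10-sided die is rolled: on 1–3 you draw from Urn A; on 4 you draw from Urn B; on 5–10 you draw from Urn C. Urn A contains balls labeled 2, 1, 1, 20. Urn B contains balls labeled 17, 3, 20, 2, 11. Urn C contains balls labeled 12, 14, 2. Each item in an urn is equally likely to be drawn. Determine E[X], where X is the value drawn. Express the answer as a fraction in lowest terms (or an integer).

423/50

E[X | Urn A] = (2 + 1 + 1 + 20)/4 = 6
E[X | Urn B] = (17 + 3 + 20 + 2 + 11)/5 = 53/5
E[X | Urn C] = (12 + 14 + 2)/3 = 28/3
E[X] = (3/10)·6 + (1/10)·53/5 + (3/5)·28/3 = 423/50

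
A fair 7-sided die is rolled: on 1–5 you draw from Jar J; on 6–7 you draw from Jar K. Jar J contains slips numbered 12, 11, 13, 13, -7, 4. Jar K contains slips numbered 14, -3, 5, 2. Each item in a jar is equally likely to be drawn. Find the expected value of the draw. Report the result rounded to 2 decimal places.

6.76

E[X | Jar J] = (12 + 11 + 13 + 13 − 7 + 4)/6 = 23/3
E[X | Jar K] = (14 − 3 + 5 + 2)/4 = 9/2
E[X] = (5/7)·23/3 + (2/7)·9/2 = 142/21 ≈ 6.76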